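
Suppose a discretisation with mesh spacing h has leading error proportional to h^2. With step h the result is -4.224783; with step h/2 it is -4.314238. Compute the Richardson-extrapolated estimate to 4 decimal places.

-4.3441

The leading error scales as h^2; refining by a factor of 2 reduces it by 2^2 = 4.
Extrapolated value = (4·A(h/2) − A(h)) / (4 − 1)
= (4·(-4.314238) − (-4.224783)) / 3
= -13.032169 / 3 = -4.344056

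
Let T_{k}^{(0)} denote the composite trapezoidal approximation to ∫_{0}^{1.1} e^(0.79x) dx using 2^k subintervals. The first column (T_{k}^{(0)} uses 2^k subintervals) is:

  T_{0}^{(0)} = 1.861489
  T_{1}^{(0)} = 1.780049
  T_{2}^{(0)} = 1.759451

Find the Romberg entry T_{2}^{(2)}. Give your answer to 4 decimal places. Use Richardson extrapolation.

Richardson extrapolation on the trapezoidal column (denominator 4−1=3):
T_{1}^{(1)} = (4·1.780049 − 1.861489) / 3 = 1.752902
T_{2}^{(1)} = (4·1.759451 − 1.780049) / 3 = 1.752585
T_{2}^{(2)} = (16·1.752585 − 1.752902) / 15 = 1.752564

1.7526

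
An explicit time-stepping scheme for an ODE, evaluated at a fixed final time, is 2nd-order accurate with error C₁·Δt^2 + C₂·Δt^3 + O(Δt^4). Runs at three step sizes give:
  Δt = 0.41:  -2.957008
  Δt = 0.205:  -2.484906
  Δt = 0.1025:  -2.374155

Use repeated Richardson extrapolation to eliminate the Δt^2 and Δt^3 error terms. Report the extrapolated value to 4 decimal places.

First eliminate the Δt^2 term (factor 2^2 = 4):
  B₁ = (4·(-2.484906) − (-2.957008))/3 = -2.327539
  B₂ = (4·(-2.374155) − (-2.484906))/3 = -2.337238
Then eliminate the Δt^3 term (factor 2^3 = 8):
  (8·(-2.337238) − (-2.327539))/7 = -2.338624

-2.3386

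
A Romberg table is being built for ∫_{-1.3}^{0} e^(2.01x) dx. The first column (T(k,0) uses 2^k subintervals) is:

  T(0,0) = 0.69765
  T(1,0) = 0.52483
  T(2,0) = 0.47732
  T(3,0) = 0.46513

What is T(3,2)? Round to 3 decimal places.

Richardson extrapolation on the trapezoidal column (denominator 4−1=3):
T(2,1) = 0.47732 + (0.47732 − 0.52483)/3 = 0.46148
T(3,1) = 0.46513 + (0.46513 − 0.47732)/3 = 0.46107
T(3,2) = 0.46107 + (0.46107 − 0.46148)/15 = 0.46104

0.461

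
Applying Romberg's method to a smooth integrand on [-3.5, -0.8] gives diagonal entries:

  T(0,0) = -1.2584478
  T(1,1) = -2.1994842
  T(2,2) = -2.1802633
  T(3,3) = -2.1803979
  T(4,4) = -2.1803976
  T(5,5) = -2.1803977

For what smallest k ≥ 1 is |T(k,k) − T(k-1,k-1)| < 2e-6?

|T(1,1) − T(0,0)| = 0.9410364 ≥ 2e-6
|T(2,2) − T(1,1)| = 0.0192209 ≥ 2e-6
|T(3,3) − T(2,2)| = 0.0001346 ≥ 2e-6
|T(4,4) − T(3,3)| = 0.0000003 < 2e-6

k = 4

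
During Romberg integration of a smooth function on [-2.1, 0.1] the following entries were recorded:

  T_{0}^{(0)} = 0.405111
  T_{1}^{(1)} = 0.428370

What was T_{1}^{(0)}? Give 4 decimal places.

From T_{1}^{(1)} = (4·T_{1}^{(0)} − T_{0}^{(0)})/3, solve for T_{1}^{(0)}:
4·T_{1}^{(0)} = 3·0.428370 + 0.405111 = 1.690221
T_{1}^{(0)} = 0.422555

0.4226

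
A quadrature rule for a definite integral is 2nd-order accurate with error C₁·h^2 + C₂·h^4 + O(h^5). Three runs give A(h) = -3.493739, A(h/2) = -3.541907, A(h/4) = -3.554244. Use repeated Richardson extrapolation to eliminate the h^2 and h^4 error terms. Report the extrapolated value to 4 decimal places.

-3.5584

First eliminate the h^2 term (factor 2^2 = 4):
  B₁ = (4·(-3.541907) − (-3.493739))/3 = -3.557963
  B₂ = (4·(-3.554244) − (-3.541907))/3 = -3.558356
Then eliminate the h^4 term (factor 2^4 = 16):
  (16·(-3.558356) − (-3.557963))/15 = -3.558382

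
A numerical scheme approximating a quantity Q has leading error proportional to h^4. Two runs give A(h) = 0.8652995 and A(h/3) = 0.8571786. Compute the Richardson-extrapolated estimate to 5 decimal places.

0.85708

The leading error scales as h^4; refining by a factor of 3 reduces it by 3^4 = 81.
Extrapolated value = (81·A(h/3) − A(h)) / (81 − 1)
= (81·0.8571786 − 0.8652995) / 80
= 68.5661671 / 80 = 0.8570771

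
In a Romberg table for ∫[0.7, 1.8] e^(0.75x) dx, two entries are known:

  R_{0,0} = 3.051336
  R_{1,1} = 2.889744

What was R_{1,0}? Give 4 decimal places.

From R_{1,1} = (4·R_{1,0} − R_{0,0})/3, solve for R_{1,0}:
4·R_{1,0} = 3·2.889744 + 3.051336 = 11.720568
R_{1,0} = 2.930142

2.9301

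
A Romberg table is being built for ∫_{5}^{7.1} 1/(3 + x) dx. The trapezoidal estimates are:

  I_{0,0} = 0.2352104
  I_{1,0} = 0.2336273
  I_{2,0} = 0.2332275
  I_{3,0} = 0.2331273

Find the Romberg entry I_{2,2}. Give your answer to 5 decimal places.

Richardson extrapolation on the trapezoidal column (denominator 4−1=3):
I_{1,1} = 0.2336273 + (0.2336273 − 0.2352104)/3 = 0.2330996
I_{2,1} = 0.2332275 + (0.2332275 − 0.2336273)/3 = 0.2330942
I_{2,2} = (16·0.2330942 − 0.2330996) / 15 = 0.2330938

0.23309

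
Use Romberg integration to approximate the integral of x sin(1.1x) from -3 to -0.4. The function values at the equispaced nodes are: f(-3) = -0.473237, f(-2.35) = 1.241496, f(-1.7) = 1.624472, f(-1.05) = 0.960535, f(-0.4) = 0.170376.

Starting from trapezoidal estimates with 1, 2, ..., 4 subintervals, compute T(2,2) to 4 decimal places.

2.5376

T(0,0) (trapezoid, 1 panel, h=2.6000): -0.393719
T(1,0) (trapezoid, 2 panels, h=1.3000): 1.914954
T(2,0) (trapezoid, 4 panels, h=0.6500): 2.388797
T(1,1) = 1.914954 + (1.914954 − (-0.393719))/3 = 2.684512
T(2,1) = 2.388797 + (2.388797 − 1.914954)/3 = 2.546745
T(2,2) = 2.546745 + (2.546745 − 2.684512)/15 = 2.537561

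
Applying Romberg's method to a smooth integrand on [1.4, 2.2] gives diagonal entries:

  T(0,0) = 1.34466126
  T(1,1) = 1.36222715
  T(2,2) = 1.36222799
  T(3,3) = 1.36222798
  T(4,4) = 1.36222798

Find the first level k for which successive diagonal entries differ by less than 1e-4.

k = 2

|T(1,1) − T(0,0)| = 0.01756589 ≥ 1e-4
|T(2,2) − T(1,1)| = 0.00000084 < 1e-4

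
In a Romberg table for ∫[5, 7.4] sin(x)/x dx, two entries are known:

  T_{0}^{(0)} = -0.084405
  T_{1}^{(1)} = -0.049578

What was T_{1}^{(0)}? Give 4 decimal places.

-0.0583

From T_{1}^{(1)} = (4·T_{1}^{(0)} − T_{0}^{(0)})/3, solve for T_{1}^{(0)}:
4·T_{1}^{(0)} = 3·(-0.049578) + (-0.084405) = -0.233139
T_{1}^{(0)} = -0.058285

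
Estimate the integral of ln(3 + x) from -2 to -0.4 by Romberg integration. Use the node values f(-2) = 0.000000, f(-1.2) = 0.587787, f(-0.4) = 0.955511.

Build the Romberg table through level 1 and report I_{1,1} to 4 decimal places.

I_{0,0} (trapezoid, 1 panel, h=1.6000): 0.764409
I_{1,0} (trapezoid, 2 panels, h=0.8000): 0.852434
I_{1,1} = 0.852434 + (0.852434 − 0.764409)/3 = 0.881776

0.8818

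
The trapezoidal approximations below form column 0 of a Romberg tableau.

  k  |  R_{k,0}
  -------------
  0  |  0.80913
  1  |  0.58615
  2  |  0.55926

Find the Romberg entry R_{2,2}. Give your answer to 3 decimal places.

0.553

Richardson extrapolation on the trapezoidal column (denominator 4−1=3):
R_{1,1} = (4·0.58615 − 0.80913) / 3 = 0.51182
R_{2,1} = 0.55926 + (0.55926 − 0.58615)/3 = 0.55030
R_{2,2} = 0.55030 + (0.55030 − 0.51182)/15 = 0.55287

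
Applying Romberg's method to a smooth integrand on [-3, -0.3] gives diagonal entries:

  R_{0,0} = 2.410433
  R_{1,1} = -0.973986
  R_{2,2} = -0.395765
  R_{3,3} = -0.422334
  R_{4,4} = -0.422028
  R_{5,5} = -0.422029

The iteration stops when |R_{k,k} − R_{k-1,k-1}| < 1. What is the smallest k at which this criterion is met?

k = 2

|R_{1,1} − R_{0,0}| = 3.384419 ≥ 1
|R_{2,2} − R_{1,1}| = 0.578221 < 1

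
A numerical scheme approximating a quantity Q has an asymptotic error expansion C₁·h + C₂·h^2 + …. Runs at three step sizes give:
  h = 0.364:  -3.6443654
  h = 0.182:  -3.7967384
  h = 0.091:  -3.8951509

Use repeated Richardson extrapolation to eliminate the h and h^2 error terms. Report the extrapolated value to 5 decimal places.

First eliminate the h term (factor 2^1 = 2):
  B₁ = (2·(-3.7967384) − (-3.6443654))/1 = -3.9491114
  B₂ = (2·(-3.8951509) − (-3.7967384))/1 = -3.9935634
Then eliminate the h^2 term (factor 2^2 = 4):
  (4·(-3.9935634) − (-3.9491114))/3 = -4.0083807

-4.00838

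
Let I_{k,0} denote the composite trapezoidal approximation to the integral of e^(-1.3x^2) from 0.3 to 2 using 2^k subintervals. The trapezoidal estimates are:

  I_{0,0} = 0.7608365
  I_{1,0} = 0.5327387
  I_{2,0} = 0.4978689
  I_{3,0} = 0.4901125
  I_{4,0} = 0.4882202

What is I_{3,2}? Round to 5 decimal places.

0.48761

Richardson extrapolation on the trapezoidal column (denominator 4−1=3):
I_{2,1} = (4·0.4978689 − 0.5327387) / 3 = 0.4862456
I_{3,1} = (4·0.4901125 − 0.4978689) / 3 = 0.4875270
I_{3,2} = 0.4875270 + (0.4875270 − 0.4862456)/15 = 0.4876124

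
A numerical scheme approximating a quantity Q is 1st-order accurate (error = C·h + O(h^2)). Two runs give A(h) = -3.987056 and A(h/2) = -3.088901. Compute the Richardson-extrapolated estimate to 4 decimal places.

The leading error scales as h; refining by a factor of 2 reduces it by 2^1 = 2.
Extrapolated value = (2·A(h/2) − A(h)) / (2 − 1)
= (2·(-3.088901) − (-3.987056)) / 1
= -2.190746 / 1 = -2.190746

-2.1907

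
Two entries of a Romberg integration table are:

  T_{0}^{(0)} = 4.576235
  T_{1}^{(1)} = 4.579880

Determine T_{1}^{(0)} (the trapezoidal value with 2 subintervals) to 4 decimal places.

From T_{1}^{(1)} = (4·T_{1}^{(0)} − T_{0}^{(0)})/3, solve for T_{1}^{(0)}:
4·T_{1}^{(0)} = 3·4.579880 + 4.576235 = 18.315875
T_{1}^{(0)} = 4.578969

4.5790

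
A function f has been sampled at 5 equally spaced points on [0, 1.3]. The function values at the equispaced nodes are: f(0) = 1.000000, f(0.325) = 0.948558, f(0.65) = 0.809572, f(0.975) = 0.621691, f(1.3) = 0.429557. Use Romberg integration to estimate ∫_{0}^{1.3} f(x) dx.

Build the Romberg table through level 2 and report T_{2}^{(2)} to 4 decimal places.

1.0107

T_{0}^{(0)} (trapezoid, 1 panel, h=1.3000): 0.929212
T_{1}^{(0)} (trapezoid, 2 panels, h=0.6500): 0.990828
T_{2}^{(0)} (trapezoid, 4 panels, h=0.3250): 1.005745
T_{1}^{(1)} = 0.990828 + (0.990828 − 0.929212)/3 = 1.011367
T_{2}^{(1)} = 1.005745 + (1.005745 − 0.990828)/3 = 1.010717
T_{2}^{(2)} = 1.010717 + (1.010717 − 1.011367)/15 = 1.010674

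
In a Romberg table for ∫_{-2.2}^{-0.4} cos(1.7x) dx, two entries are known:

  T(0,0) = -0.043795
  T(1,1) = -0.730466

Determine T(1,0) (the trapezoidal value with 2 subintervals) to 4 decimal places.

From T(1,1) = (4·T(1,0) − T(0,0))/3, solve for T(1,0):
4·T(1,0) = 3·(-0.730466) + (-0.043795) = -2.235193
T(1,0) = -0.558798

-0.5588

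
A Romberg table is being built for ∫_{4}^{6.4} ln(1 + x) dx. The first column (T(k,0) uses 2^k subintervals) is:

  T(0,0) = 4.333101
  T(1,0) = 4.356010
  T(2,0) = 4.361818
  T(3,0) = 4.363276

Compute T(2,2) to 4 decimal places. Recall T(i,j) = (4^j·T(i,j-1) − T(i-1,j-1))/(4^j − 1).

4.3638

Richardson extrapolation on the trapezoidal column (denominator 4−1=3):
T(1,1) = 4.356010 + (4.356010 − 4.333101)/3 = 4.363646
T(2,1) = (4·4.361818 − 4.356010) / 3 = 4.363754
T(2,2) = 4.363754 + (4.363754 − 4.363646)/15 = 4.363761
(Column j=1 coincides with Simpson's rule on the same nodes.)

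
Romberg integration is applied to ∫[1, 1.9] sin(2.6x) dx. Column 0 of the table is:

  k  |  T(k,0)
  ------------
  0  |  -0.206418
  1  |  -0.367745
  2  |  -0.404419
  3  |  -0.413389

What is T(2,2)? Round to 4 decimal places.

-0.4163

Richardson extrapolation on the trapezoidal column (denominator 4−1=3):
T(1,1) = (4·(-0.367745) − (-0.206418)) / 3 = -0.421521
T(2,1) = -0.404419 + (-0.404419 − (-0.367745))/3 = -0.416644
T(2,2) = -0.416644 + (-0.416644 − (-0.421521))/15 = -0.416319
(Column j=1 coincides with Simpson's rule on the same nodes.)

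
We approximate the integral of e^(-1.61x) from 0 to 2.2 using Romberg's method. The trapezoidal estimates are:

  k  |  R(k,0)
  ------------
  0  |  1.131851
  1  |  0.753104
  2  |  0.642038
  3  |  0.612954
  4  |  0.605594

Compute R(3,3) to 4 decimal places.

Richardson extrapolation on the trapezoidal column (denominator 4−1=3):
R(1,1) = 0.753104 + (0.753104 − 1.131851)/3 = 0.626855
R(2,1) = 0.642038 + (0.642038 − 0.753104)/3 = 0.605016
R(3,1) = 0.612954 + (0.612954 − 0.642038)/3 = 0.603259
R(2,2) = 0.605016 + (0.605016 − 0.626855)/15 = 0.603560
R(3,2) = (16·0.603259 − 0.605016) / 15 = 0.603142
R(3,3) = 0.603142 + (0.603142 − 0.603560)/63 = 0.603135

0.6031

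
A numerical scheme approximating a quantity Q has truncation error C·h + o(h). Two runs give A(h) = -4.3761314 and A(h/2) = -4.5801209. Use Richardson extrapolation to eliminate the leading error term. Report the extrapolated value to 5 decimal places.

-4.78411

Extrapolated value = (2·A(h/2) − A(h)) / (2 − 1)
= (2·(-4.5801209) − (-4.3761314)) / 1
= -4.7841104 / 1 = -4.7841104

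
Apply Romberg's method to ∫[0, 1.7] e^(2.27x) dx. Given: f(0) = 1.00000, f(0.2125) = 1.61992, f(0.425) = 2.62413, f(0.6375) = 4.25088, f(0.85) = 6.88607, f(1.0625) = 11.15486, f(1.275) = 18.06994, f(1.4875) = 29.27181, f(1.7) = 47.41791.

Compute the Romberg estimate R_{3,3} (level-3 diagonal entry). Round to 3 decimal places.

R_{0,0} (trapezoid, 1 panel, h=1.7000): 41.15522
R_{1,0} (trapezoid, 2 panels, h=0.8500): 26.43077
R_{2,0} (trapezoid, 4 panels, h=0.4250): 22.01037
R_{3,0} (trapezoid, 8 panels, h=0.2125): 20.84340
R_{1,1} = 26.43077 + (26.43077 − 41.15522)/3 = 21.52262
R_{2,1} = 22.01037 + (22.01037 − 26.43077)/3 = 20.53690
R_{3,1} = 20.84340 + (20.84340 − 22.01037)/3 = 20.45441
R_{2,2} = 20.53690 + (20.53690 − 21.52262)/15 = 20.47119
R_{3,2} = 20.45441 + (20.45441 − 20.53690)/15 = 20.44891
R_{3,3} = 20.44891 + (20.44891 − 20.47119)/63 = 20.44856

20.449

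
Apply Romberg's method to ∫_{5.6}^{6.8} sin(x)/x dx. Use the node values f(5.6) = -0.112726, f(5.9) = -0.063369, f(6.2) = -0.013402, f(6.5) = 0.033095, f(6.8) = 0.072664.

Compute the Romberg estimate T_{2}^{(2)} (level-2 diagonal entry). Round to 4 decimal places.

T_{0}^{(0)} (trapezoid, 1 panel, h=1.2000): -0.024037
T_{1}^{(0)} (trapezoid, 2 panels, h=0.6000): -0.020060
T_{2}^{(0)} (trapezoid, 4 panels, h=0.3000): -0.019112
T_{1}^{(1)} = -0.020060 + (-0.020060 − (-0.024037))/3 = -0.018734
T_{2}^{(1)} = -0.019112 + (-0.019112 − (-0.020060))/3 = -0.018796
T_{2}^{(2)} = -0.018796 + (-0.018796 − (-0.018734))/15 = -0.018800

-0.0188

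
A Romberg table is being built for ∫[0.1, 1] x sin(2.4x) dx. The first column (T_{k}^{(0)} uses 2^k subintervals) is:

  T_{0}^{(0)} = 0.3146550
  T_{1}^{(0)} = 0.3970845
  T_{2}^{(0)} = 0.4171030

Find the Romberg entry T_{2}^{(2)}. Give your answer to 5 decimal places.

0.42372

T_{1}^{(1)} = 0.3970845 + (0.3970845 − 0.3146550)/3 = 0.4245610
T_{2}^{(1)} = 0.4171030 + (0.4171030 − 0.3970845)/3 = 0.4237758
T_{2}^{(2)} = 0.4237758 + (0.4237758 − 0.4245610)/15 = 0.4237235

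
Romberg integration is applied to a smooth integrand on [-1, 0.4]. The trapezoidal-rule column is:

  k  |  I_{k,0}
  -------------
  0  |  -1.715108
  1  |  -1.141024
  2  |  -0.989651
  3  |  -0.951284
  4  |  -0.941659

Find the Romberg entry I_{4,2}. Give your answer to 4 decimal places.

Richardson extrapolation on the trapezoidal column (denominator 4−1=3):
I_{3,1} = -0.951284 + (-0.951284 − (-0.989651))/3 = -0.938495
I_{4,1} = (4·(-0.941659) − (-0.951284)) / 3 = -0.938451
I_{4,2} = (16·(-0.938451) − (-0.938495)) / 15 = -0.938448
(Column j=1 coincides with Simpson's rule on the same nodes.)

-0.9384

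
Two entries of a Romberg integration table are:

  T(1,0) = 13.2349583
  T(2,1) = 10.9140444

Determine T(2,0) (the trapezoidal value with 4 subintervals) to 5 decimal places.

11.49427

From T(2,1) = (4·T(2,0) − T(1,0))/3, solve for T(2,0):
4·T(2,0) = 3·10.9140444 + 13.2349583 = 45.9770915
T(2,0) = 11.4942729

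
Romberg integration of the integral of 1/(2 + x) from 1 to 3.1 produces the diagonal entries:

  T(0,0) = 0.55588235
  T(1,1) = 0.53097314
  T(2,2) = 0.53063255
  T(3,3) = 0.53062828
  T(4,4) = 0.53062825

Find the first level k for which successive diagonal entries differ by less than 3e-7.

|T(1,1) − T(0,0)| = 0.02490921 ≥ 3e-7
|T(2,2) − T(1,1)| = 0.00034059 ≥ 3e-7
|T(3,3) − T(2,2)| = 0.00000427 ≥ 3e-7
|T(4,4) − T(3,3)| = 0.00000003 < 3e-7

k = 4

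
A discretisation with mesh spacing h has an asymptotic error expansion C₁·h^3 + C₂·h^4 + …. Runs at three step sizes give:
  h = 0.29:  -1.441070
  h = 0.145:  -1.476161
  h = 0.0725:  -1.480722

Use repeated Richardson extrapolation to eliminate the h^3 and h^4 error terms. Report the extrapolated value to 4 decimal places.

First eliminate the h^3 term (factor 2^3 = 8):
  B₁ = (8·(-1.476161) − (-1.441070))/7 = -1.481174
  B₂ = (8·(-1.480722) − (-1.476161))/7 = -1.481374
Then eliminate the h^4 term (factor 2^4 = 16):
  (16·(-1.481374) − (-1.481174))/15 = -1.481387

-1.4814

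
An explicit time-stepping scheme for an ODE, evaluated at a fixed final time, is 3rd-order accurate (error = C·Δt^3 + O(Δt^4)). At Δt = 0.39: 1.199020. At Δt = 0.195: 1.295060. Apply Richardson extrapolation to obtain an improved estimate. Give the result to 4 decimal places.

Extrapolated value = (8·A(Δt/2) − A(Δt)) / (8 − 1)
= (8·1.295060 − 1.199020) / 7
= 9.161460 / 7 = 1.308780

1.3088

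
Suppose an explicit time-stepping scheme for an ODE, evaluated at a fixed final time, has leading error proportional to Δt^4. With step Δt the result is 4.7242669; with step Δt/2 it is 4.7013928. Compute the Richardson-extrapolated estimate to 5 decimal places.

Extrapolated value = (16·A(Δt/2) − A(Δt)) / (16 − 1)
= (16·4.7013928 − 4.7242669) / 15
= 70.4980179 / 15 = 4.6998679

4.69987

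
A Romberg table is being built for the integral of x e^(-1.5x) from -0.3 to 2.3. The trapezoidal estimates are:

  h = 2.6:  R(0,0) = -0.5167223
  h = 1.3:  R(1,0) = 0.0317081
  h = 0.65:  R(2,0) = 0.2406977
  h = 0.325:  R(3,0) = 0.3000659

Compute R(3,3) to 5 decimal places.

0.32055

R(1,1) = (4·0.0317081 − (-0.5167223)) / 3 = 0.2145182
R(2,1) = 0.2406977 + (0.2406977 − 0.0317081)/3 = 0.3103609
R(3,1) = (4·0.3000659 − 0.2406977) / 3 = 0.3198553
R(2,2) = (16·0.3103609 − 0.2145182) / 15 = 0.3167504
R(3,2) = 0.3198553 + (0.3198553 − 0.3103609)/15 = 0.3204883
R(3,3) = (64·0.3204883 − 0.3167504) / 63 = 0.3205476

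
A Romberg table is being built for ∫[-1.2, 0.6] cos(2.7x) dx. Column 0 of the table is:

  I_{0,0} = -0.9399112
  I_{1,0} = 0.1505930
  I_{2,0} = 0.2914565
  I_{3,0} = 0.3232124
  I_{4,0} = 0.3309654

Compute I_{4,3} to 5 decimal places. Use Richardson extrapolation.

0.33353

Richardson extrapolation on the trapezoidal column (denominator 4−1=3):
I_{2,1} = 0.2914565 + (0.2914565 − 0.1505930)/3 = 0.3384110
I_{3,1} = (4·0.3232124 − 0.2914565) / 3 = 0.3337977
I_{4,1} = (4·0.3309654 − 0.3232124) / 3 = 0.3335497
I_{3,2} = (16·0.3337977 − 0.3384110) / 15 = 0.3334901
I_{4,2} = (16·0.3335497 − 0.3337977) / 15 = 0.3335332
I_{4,3} = (64·0.3335332 − 0.3334901) / 63 = 0.3335339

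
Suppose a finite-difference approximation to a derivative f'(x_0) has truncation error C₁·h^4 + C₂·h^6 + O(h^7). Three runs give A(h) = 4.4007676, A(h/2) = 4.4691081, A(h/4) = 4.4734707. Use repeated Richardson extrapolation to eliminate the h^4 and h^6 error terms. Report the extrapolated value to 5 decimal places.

4.47376

First eliminate the h^4 term (factor 2^4 = 16):
  B₁ = (16·4.4691081 − 4.4007676)/15 = 4.4736641
  B₂ = (16·4.4734707 − 4.4691081)/15 = 4.4737615
Then eliminate the h^6 term (factor 2^6 = 64):
  (64·4.4737615 − 4.4736641)/63 = 4.4737630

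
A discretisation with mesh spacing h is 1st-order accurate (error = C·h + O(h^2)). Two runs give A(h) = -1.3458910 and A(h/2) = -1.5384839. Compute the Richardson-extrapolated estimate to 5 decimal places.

The leading error scales as h; refining by a factor of 2 reduces it by 2^1 = 2.
Extrapolated value = (2·A(h/2) − A(h)) / (2 − 1)
= (2·(-1.5384839) − (-1.3458910)) / 1
= -1.7310768 / 1 = -1.7310768

-1.73108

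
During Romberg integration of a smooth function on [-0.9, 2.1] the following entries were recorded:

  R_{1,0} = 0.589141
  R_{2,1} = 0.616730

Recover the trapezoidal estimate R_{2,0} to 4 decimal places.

0.6098

From R_{2,1} = (4·R_{2,0} − R_{1,0})/3, solve for R_{2,0}:
4·R_{2,0} = 3·0.616730 + 0.589141 = 2.439331
R_{2,0} = 0.609833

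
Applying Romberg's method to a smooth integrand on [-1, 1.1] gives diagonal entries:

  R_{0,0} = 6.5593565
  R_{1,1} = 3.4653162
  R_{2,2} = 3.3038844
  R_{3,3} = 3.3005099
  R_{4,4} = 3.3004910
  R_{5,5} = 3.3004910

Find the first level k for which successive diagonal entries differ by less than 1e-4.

|R_{1,1} − R_{0,0}| = 3.0940403 ≥ 1e-4
|R_{2,2} − R_{1,1}| = 0.1614318 ≥ 1e-4
|R_{3,3} − R_{2,2}| = 0.0033745 ≥ 1e-4
|R_{4,4} − R_{3,3}| = 0.0000189 < 1e-4

k = 4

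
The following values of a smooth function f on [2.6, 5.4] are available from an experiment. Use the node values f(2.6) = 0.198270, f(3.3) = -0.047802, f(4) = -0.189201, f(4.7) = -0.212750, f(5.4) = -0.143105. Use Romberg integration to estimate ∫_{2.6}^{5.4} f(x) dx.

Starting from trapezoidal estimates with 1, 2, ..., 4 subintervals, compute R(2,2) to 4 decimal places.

R(0,0) (trapezoid, 1 panel, h=2.8000): 0.077231
R(1,0) (trapezoid, 2 panels, h=1.4000): -0.226266
R(2,0) (trapezoid, 4 panels, h=0.7000): -0.295519
R(1,1) = -0.226266 + (-0.226266 − 0.077231)/3 = -0.327432
R(2,1) = -0.295519 + (-0.295519 − (-0.226266))/3 = -0.318603
R(2,2) = -0.318603 + (-0.318603 − (-0.327432))/15 = -0.318014

-0.3180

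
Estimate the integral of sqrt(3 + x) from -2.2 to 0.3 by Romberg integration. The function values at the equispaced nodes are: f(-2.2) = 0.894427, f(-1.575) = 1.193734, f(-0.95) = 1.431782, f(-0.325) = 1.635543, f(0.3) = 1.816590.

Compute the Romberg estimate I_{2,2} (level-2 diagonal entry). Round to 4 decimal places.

I_{0,0} (trapezoid, 1 panel, h=2.5000): 3.388771
I_{1,0} (trapezoid, 2 panels, h=1.2500): 3.484113
I_{2,0} (trapezoid, 4 panels, h=0.6250): 3.510355
I_{1,1} = 3.484113 + (3.484113 − 3.388771)/3 = 3.515894
I_{2,1} = 3.510355 + (3.510355 − 3.484113)/3 = 3.519102
I_{2,2} = 3.519102 + (3.519102 − 3.515894)/15 = 3.519316

3.5193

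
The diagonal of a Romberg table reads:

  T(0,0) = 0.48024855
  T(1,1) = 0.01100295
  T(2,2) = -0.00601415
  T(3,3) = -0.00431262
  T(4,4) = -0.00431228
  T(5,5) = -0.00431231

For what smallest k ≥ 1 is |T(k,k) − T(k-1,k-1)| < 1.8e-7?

|T(1,1) − T(0,0)| = 0.46924560 ≥ 1.8e-7
|T(2,2) − T(1,1)| = 0.01701710 ≥ 1.8e-7
|T(3,3) − T(2,2)| = 0.00170153 ≥ 1.8e-7
|T(4,4) − T(3,3)| = 0.00000034 ≥ 1.8e-7
|T(5,5) − T(4,4)| = 0.00000003 < 1.8e-7

k = 5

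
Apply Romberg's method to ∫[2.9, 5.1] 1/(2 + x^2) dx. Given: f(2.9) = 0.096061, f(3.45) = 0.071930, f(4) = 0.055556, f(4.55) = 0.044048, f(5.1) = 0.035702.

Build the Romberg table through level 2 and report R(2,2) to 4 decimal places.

0.1296

R(0,0) (trapezoid, 1 panel, h=2.2000): 0.144939
R(1,0) (trapezoid, 2 panels, h=1.1000): 0.133581
R(2,0) (trapezoid, 4 panels, h=0.5500): 0.130579
R(1,1) = 0.133581 + (0.133581 − 0.144939)/3 = 0.129795
R(2,1) = 0.130579 + (0.130579 − 0.133581)/3 = 0.129578
R(2,2) = 0.129578 + (0.129578 − 0.129795)/15 = 0.129564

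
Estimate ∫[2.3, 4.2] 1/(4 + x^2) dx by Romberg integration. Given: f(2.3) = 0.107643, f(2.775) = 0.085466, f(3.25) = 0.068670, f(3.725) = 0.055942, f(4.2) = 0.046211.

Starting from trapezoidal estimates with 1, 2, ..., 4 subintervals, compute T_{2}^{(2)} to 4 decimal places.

0.1357

T_{0}^{(0)} (trapezoid, 1 panel, h=1.9000): 0.146161
T_{1}^{(0)} (trapezoid, 2 panels, h=0.9500): 0.138317
T_{2}^{(0)} (trapezoid, 4 panels, h=0.4750): 0.136327
T_{1}^{(1)} = 0.138317 + (0.138317 − 0.146161)/3 = 0.135702
T_{2}^{(1)} = 0.136327 + (0.136327 − 0.138317)/3 = 0.135664
T_{2}^{(2)} = 0.135664 + (0.135664 − 0.135702)/15 = 0.135661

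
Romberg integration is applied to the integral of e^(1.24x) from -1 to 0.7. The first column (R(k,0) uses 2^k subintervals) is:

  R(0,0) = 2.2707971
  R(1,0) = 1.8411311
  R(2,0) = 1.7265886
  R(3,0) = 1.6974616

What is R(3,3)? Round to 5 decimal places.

Richardson extrapolation on the trapezoidal column (denominator 4−1=3):
R(1,1) = 1.8411311 + (1.8411311 − 2.2707971)/3 = 1.6979091
R(2,1) = 1.7265886 + (1.7265886 − 1.8411311)/3 = 1.6884078
R(3,1) = 1.6974616 + (1.6974616 − 1.7265886)/3 = 1.6877526
R(2,2) = 1.6884078 + (1.6884078 − 1.6979091)/15 = 1.6877744
R(3,2) = 1.6877526 + (1.6877526 − 1.6884078)/15 = 1.6877089
R(3,3) = (64·1.6877089 − 1.6877744) / 63 = 1.6877079

1.68771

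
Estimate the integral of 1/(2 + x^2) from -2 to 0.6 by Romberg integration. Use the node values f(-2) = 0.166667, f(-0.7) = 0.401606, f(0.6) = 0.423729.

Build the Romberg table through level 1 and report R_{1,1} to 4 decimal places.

R_{0,0} (trapezoid, 1 panel, h=2.6000): 0.767515
R_{1,0} (trapezoid, 2 panels, h=1.3000): 0.905845
R_{1,1} = 0.905845 + (0.905845 − 0.767515)/3 = 0.951955

0.9520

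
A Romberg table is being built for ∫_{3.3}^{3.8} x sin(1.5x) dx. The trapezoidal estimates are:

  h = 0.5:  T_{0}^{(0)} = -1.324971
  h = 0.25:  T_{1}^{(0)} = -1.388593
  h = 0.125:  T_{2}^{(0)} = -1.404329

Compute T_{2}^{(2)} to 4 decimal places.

Richardson extrapolation on the trapezoidal column (denominator 4−1=3):
T_{1}^{(1)} = (4·(-1.388593) − (-1.324971)) / 3 = -1.409800
T_{2}^{(1)} = -1.404329 + (-1.404329 − (-1.388593))/3 = -1.409574
T_{2}^{(2)} = (16·(-1.409574) − (-1.409800)) / 15 = -1.409559

-1.4096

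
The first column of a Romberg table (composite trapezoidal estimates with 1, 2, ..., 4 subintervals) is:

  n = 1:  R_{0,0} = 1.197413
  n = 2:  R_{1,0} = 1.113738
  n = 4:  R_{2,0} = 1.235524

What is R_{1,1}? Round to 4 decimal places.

Richardson extrapolation on the trapezoidal column (denominator 4−1=3):
R_{1,1} = 1.113738 + (1.113738 − 1.197413)/3 = 1.085846

1.0858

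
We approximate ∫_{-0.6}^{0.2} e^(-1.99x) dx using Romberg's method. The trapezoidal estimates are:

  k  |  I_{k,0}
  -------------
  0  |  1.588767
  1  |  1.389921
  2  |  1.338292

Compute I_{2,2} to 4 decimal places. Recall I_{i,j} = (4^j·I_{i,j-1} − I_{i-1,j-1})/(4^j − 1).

Richardson extrapolation on the trapezoidal column (denominator 4−1=3):
I_{1,1} = 1.389921 + (1.389921 − 1.588767)/3 = 1.323639
I_{2,1} = 1.338292 + (1.338292 − 1.389921)/3 = 1.321082
I_{2,2} = 1.321082 + (1.321082 − 1.323639)/15 = 1.320912

1.3209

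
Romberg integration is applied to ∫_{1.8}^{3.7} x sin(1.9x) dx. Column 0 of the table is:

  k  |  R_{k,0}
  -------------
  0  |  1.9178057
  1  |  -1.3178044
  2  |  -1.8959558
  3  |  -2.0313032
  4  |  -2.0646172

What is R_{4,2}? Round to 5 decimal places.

-2.07568

Richardson extrapolation on the trapezoidal column (denominator 4−1=3):
R_{3,1} = -2.0313032 + (-2.0313032 − (-1.8959558))/3 = -2.0764190
R_{4,1} = (4·(-2.0646172) − (-2.0313032)) / 3 = -2.0757219
R_{4,2} = -2.0757219 + (-2.0757219 − (-2.0764190))/15 = -2.0756754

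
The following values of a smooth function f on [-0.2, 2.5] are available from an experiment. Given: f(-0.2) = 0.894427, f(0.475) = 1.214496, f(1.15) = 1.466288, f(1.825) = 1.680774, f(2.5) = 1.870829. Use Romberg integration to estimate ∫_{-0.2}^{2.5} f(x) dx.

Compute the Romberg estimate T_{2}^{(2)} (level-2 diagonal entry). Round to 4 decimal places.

T_{0}^{(0)} (trapezoid, 1 panel, h=2.7000): 3.733096
T_{1}^{(0)} (trapezoid, 2 panels, h=1.3500): 3.846037
T_{2}^{(0)} (trapezoid, 4 panels, h=0.6750): 3.877326
T_{1}^{(1)} = 3.846037 + (3.846037 − 3.733096)/3 = 3.883684
T_{2}^{(1)} = 3.877326 + (3.877326 − 3.846037)/3 = 3.887756
T_{2}^{(2)} = 3.887756 + (3.887756 − 3.883684)/15 = 3.888027

3.8880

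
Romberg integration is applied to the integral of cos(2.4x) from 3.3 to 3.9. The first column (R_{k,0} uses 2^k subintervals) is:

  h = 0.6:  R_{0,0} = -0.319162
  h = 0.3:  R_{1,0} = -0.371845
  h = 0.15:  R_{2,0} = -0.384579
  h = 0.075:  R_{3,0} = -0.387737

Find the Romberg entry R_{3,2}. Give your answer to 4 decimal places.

-0.3888

R_{2,1} = -0.384579 + (-0.384579 − (-0.371845))/3 = -0.388824
R_{3,1} = (4·(-0.387737) − (-0.384579)) / 3 = -0.388790
R_{3,2} = -0.388790 + (-0.388790 − (-0.388824))/15 = -0.388788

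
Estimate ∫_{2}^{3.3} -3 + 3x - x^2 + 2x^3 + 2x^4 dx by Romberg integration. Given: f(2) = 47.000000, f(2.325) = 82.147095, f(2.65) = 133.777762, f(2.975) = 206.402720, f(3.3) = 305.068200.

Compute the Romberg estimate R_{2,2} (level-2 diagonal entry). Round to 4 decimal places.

R_{0,0} (trapezoid, 1 panel, h=1.3000): 228.844330
R_{1,0} (trapezoid, 2 panels, h=0.6500): 201.377710
R_{2,0} (trapezoid, 4 panels, h=0.3250): 194.467545
R_{1,1} = 201.377710 + (201.377710 − 228.844330)/3 = 192.222170
R_{2,1} = 194.467545 + (194.467545 − 201.377710)/3 = 192.164157
R_{2,2} = 192.164157 + (192.164157 − 192.222170)/15 = 192.160289

192.1603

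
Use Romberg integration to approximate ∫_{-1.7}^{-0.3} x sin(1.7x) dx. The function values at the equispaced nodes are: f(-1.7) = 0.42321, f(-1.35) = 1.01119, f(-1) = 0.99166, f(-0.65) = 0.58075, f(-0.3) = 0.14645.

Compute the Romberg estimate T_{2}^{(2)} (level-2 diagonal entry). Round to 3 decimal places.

T_{0}^{(0)} (trapezoid, 1 panel, h=1.4000): 0.39876
T_{1}^{(0)} (trapezoid, 2 panels, h=0.7000): 0.89354
T_{2}^{(0)} (trapezoid, 4 panels, h=0.3500): 1.00395
T_{1}^{(1)} = 0.89354 + (0.89354 − 0.39876)/3 = 1.05847
T_{2}^{(1)} = 1.00395 + (1.00395 − 0.89354)/3 = 1.04075
T_{2}^{(2)} = 1.04075 + (1.04075 − 1.05847)/15 = 1.03957

1.040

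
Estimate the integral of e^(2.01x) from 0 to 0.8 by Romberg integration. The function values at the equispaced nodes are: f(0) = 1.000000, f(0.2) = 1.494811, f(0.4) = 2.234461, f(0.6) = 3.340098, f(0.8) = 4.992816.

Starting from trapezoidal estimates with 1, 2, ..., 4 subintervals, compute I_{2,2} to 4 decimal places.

I_{0,0} (trapezoid, 1 panel, h=0.8000): 2.397126
I_{1,0} (trapezoid, 2 panels, h=0.4000): 2.092348
I_{2,0} (trapezoid, 4 panels, h=0.2000): 2.013156
I_{1,1} = 2.092348 + (2.092348 − 2.397126)/3 = 1.990755
I_{2,1} = 2.013156 + (2.013156 − 2.092348)/3 = 1.986759
I_{2,2} = 1.986759 + (1.986759 − 1.990755)/15 = 1.986493

1.9865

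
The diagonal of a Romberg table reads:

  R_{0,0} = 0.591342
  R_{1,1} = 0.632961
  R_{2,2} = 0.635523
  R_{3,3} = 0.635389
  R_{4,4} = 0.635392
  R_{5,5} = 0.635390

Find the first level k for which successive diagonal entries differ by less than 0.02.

|R_{1,1} − R_{0,0}| = 0.041619 ≥ 0.02
|R_{2,2} − R_{1,1}| = 0.002562 < 0.02

k = 2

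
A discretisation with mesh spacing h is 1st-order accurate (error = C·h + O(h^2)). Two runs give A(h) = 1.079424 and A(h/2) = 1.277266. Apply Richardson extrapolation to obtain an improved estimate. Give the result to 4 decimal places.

The leading error scales as h; refining by a factor of 2 reduces it by 2^1 = 2.
Extrapolated value = (2·A(h/2) − A(h)) / (2 − 1)
= (2·1.277266 − 1.079424) / 1
= 1.475108 / 1 = 1.475108

1.4751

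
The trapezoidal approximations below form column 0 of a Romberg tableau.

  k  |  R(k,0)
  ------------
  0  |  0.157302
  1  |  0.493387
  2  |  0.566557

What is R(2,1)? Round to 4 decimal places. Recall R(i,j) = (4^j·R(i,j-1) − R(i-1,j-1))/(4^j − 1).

0.5909

R(2,1) = 0.566557 + (0.566557 − 0.493387)/3 = 0.590947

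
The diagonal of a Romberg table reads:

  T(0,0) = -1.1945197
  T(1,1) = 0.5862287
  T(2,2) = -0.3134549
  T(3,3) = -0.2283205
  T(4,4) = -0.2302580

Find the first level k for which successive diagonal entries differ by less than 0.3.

k = 3

|T(1,1) − T(0,0)| = 1.7807484 ≥ 0.3
|T(2,2) − T(1,1)| = 0.8996836 ≥ 0.3
|T(3,3) − T(2,2)| = 0.0851344 < 0.3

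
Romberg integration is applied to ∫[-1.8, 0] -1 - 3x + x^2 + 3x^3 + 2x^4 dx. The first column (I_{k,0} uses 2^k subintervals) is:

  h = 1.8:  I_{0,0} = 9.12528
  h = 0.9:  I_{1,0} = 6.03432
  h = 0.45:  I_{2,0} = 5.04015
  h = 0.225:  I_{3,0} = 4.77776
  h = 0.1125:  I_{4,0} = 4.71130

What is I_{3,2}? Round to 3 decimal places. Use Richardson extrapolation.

Richardson extrapolation on the trapezoidal column (denominator 4−1=3):
I_{2,1} = 5.04015 + (5.04015 − 6.03432)/3 = 4.70876
I_{3,1} = (4·4.77776 − 5.04015) / 3 = 4.69030
I_{3,2} = (16·4.69030 − 4.70876) / 15 = 4.68907

4.689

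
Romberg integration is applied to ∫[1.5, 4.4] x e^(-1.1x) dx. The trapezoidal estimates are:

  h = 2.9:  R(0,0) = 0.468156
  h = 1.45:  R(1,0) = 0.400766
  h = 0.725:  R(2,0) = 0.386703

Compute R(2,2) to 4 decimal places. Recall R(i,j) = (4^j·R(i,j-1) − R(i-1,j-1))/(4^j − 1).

Richardson extrapolation on the trapezoidal column (denominator 4−1=3):
R(1,1) = (4·0.400766 − 0.468156) / 3 = 0.378303
R(2,1) = (4·0.386703 − 0.400766) / 3 = 0.382015
R(2,2) = 0.382015 + (0.382015 − 0.378303)/15 = 0.382262

0.3823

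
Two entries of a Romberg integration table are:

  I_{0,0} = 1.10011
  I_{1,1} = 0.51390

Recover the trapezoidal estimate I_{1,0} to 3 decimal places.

From I_{1,1} = (4·I_{1,0} − I_{0,0})/3, solve for I_{1,0}:
4·I_{1,0} = 3·0.51390 + 1.10011 = 2.64181
I_{1,0} = 0.66045

0.660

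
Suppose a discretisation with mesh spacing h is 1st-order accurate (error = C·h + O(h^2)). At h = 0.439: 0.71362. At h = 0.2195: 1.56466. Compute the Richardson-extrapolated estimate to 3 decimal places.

Extrapolated value = (2·A(h/2) − A(h)) / (2 − 1)
= (2·1.56466 − 0.71362) / 1
= 2.41570 / 1 = 2.41570

2.416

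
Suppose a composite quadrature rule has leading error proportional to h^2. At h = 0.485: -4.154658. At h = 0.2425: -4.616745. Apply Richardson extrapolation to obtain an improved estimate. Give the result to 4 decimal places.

The leading error scales as h^2; refining by a factor of 2 reduces it by 2^2 = 4.
Extrapolated value = (4·A(h/2) − A(h)) / (4 − 1)
= (4·(-4.616745) − (-4.154658)) / 3
= -14.312322 / 3 = -4.770774

-4.7708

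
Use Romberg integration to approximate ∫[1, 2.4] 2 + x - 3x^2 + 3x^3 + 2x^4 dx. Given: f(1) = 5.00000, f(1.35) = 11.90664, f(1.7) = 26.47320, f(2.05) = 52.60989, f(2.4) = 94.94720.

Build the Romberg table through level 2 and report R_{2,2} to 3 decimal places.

R_{0,0} (trapezoid, 1 panel, h=1.4000): 69.96304
R_{1,0} (trapezoid, 2 panels, h=0.7000): 53.51276
R_{2,0} (trapezoid, 4 panels, h=0.3500): 49.33717
R_{1,1} = 53.51276 + (53.51276 − 69.96304)/3 = 48.02933
R_{2,1} = 49.33717 + (49.33717 − 53.51276)/3 = 47.94531
R_{2,2} = 47.94531 + (47.94531 − 48.02933)/15 = 47.93971

47.940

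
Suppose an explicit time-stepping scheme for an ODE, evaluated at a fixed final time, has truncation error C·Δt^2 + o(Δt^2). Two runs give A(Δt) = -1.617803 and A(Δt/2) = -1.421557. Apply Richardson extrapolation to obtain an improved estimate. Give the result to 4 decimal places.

-1.3561

Extrapolated value = (4·A(Δt/2) − A(Δt)) / (4 − 1)
= (4·(-1.421557) − (-1.617803)) / 3
= -4.068425 / 3 = -1.356142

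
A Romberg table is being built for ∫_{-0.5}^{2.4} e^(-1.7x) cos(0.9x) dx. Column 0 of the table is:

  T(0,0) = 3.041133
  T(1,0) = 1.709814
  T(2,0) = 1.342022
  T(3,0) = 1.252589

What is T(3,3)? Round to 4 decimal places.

Richardson extrapolation on the trapezoidal column (denominator 4−1=3):
T(1,1) = 1.709814 + (1.709814 − 3.041133)/3 = 1.266041
T(2,1) = 1.342022 + (1.342022 − 1.709814)/3 = 1.219425
T(3,1) = 1.252589 + (1.252589 − 1.342022)/3 = 1.222778
T(2,2) = 1.219425 + (1.219425 − 1.266041)/15 = 1.216317
T(3,2) = 1.222778 + (1.222778 − 1.219425)/15 = 1.223002
T(3,3) = 1.223002 + (1.223002 − 1.216317)/63 = 1.223108

1.2231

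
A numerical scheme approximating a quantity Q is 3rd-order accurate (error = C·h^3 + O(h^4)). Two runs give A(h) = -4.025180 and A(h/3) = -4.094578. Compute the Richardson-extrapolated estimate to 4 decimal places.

The leading error scales as h^3; refining by a factor of 3 reduces it by 3^3 = 27.
Extrapolated value = (27·A(h/3) − A(h)) / (27 − 1)
= (27·(-4.094578) − (-4.025180)) / 26
= -106.528426 / 26 = -4.097247

-4.0972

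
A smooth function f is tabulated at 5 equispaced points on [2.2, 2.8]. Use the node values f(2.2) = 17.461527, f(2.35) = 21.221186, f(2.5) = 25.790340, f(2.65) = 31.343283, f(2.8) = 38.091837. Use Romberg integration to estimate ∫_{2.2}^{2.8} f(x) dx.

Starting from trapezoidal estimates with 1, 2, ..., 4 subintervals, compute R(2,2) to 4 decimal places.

R(0,0) (trapezoid, 1 panel, h=0.6000): 16.666009
R(1,0) (trapezoid, 2 panels, h=0.3000): 16.070107
R(2,0) (trapezoid, 4 panels, h=0.1500): 15.919724
R(1,1) = 16.070107 + (16.070107 − 16.666009)/3 = 15.871473
R(2,1) = 15.919724 + (15.919724 − 16.070107)/3 = 15.869596
R(2,2) = 15.869596 + (15.869596 − 15.871473)/15 = 15.869471

15.8695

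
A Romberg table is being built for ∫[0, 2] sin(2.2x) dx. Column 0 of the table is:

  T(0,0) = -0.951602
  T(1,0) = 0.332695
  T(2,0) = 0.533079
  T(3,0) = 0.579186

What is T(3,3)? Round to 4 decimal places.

Richardson extrapolation on the trapezoidal column (denominator 4−1=3):
T(1,1) = 0.332695 + (0.332695 − (-0.951602))/3 = 0.760794
T(2,1) = 0.533079 + (0.533079 − 0.332695)/3 = 0.599874
T(3,1) = (4·0.579186 − 0.533079) / 3 = 0.594555
T(2,2) = 0.599874 + (0.599874 − 0.760794)/15 = 0.589146
T(3,2) = (16·0.594555 − 0.599874) / 15 = 0.594200
T(3,3) = 0.594200 + (0.594200 − 0.589146)/63 = 0.594280
(Column j=1 coincides with Simpson's rule on the same nodes.)

0.5943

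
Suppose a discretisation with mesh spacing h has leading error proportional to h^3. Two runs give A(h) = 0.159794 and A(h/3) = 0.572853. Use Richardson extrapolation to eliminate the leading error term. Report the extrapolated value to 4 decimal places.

The leading error scales as h^3; refining by a factor of 3 reduces it by 3^3 = 27.
Extrapolated value = (27·A(h/3) − A(h)) / (27 − 1)
= (27·0.572853 − 0.159794) / 26
= 15.307237 / 26 = 0.588740

0.5887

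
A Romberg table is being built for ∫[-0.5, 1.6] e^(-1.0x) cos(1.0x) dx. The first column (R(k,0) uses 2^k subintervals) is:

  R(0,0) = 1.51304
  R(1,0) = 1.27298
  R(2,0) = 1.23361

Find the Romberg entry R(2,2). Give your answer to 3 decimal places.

R(1,1) = 1.27298 + (1.27298 − 1.51304)/3 = 1.19296
R(2,1) = 1.23361 + (1.23361 − 1.27298)/3 = 1.22049
R(2,2) = (16·1.22049 − 1.19296) / 15 = 1.22233

1.222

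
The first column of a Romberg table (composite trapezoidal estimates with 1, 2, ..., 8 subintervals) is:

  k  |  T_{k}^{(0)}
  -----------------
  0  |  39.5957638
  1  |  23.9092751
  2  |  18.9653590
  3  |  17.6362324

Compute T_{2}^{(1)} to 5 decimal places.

T_{2}^{(1)} = 18.9653590 + (18.9653590 − 23.9092751)/3 = 17.3173870

17.31739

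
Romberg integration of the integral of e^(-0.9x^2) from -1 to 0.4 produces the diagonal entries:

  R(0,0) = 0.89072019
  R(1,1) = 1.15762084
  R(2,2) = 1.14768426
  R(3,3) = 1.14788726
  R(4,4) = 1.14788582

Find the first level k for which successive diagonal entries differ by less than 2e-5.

k = 4

|R(1,1) − R(0,0)| = 0.26690065 ≥ 2e-5
|R(2,2) − R(1,1)| = 0.00993658 ≥ 2e-5
|R(3,3) − R(2,2)| = 0.00020300 ≥ 2e-5
|R(4,4) − R(3,3)| = 0.00000144 < 2e-5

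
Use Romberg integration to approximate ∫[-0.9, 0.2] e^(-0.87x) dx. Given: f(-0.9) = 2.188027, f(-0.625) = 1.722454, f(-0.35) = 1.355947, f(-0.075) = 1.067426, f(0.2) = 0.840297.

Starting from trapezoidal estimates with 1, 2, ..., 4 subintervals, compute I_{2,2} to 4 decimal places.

1.5491

I_{0,0} (trapezoid, 1 panel, h=1.1000): 1.665578
I_{1,0} (trapezoid, 2 panels, h=0.5500): 1.578560
I_{2,0} (trapezoid, 4 panels, h=0.2750): 1.556497
I_{1,1} = 1.578560 + (1.578560 − 1.665578)/3 = 1.549554
I_{2,1} = 1.556497 + (1.556497 − 1.578560)/3 = 1.549143
I_{2,2} = 1.549143 + (1.549143 − 1.549554)/15 = 1.549116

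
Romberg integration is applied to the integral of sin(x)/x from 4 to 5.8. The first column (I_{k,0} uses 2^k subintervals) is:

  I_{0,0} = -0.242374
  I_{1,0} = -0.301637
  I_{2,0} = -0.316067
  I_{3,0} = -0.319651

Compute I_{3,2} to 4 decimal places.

-0.3208

I_{2,1} = -0.316067 + (-0.316067 − (-0.301637))/3 = -0.320877
I_{3,1} = -0.319651 + (-0.319651 − (-0.316067))/3 = -0.320846
I_{3,2} = (16·(-0.320846) − (-0.320877)) / 15 = -0.320844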